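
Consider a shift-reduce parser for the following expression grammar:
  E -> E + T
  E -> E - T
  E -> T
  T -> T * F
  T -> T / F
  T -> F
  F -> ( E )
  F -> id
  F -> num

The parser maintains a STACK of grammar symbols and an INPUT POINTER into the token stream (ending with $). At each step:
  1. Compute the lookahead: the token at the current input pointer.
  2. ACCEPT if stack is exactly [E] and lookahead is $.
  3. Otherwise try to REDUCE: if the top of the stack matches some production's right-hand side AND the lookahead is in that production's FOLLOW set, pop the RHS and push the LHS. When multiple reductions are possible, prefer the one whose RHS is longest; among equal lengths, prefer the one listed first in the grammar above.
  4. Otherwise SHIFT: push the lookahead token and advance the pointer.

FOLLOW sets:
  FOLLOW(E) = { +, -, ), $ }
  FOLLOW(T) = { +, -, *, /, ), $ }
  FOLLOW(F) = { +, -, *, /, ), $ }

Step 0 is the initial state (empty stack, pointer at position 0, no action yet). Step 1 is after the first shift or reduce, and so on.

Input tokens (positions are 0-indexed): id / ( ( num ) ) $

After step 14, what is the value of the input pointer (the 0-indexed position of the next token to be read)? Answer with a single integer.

Step 1: shift id. Stack=[id] ptr=1 lookahead=/ remaining=[/ ( ( num ) ) $]
Step 2: reduce F->id. Stack=[F] ptr=1 lookahead=/ remaining=[/ ( ( num ) ) $]
Step 3: reduce T->F. Stack=[T] ptr=1 lookahead=/ remaining=[/ ( ( num ) ) $]
Step 4: shift /. Stack=[T /] ptr=2 lookahead=( remaining=[( ( num ) ) $]
Step 5: shift (. Stack=[T / (] ptr=3 lookahead=( remaining=[( num ) ) $]
Step 6: shift (. Stack=[T / ( (] ptr=4 lookahead=num remaining=[num ) ) $]
Step 7: shift num. Stack=[T / ( ( num] ptr=5 lookahead=) remaining=[) ) $]
Step 8: reduce F->num. Stack=[T / ( ( F] ptr=5 lookahead=) remaining=[) ) $]
Step 9: reduce T->F. Stack=[T / ( ( T] ptr=5 lookahead=) remaining=[) ) $]
Step 10: reduce E->T. Stack=[T / ( ( E] ptr=5 lookahead=) remaining=[) ) $]
Step 11: shift ). Stack=[T / ( ( E )] ptr=6 lookahead=) remaining=[) $]
Step 12: reduce F->( E ). Stack=[T / ( F] ptr=6 lookahead=) remaining=[) $]
Step 13: reduce T->F. Stack=[T / ( T] ptr=6 lookahead=) remaining=[) $]
Step 14: reduce E->T. Stack=[T / ( E] ptr=6 lookahead=) remaining=[) $]

Answer: 6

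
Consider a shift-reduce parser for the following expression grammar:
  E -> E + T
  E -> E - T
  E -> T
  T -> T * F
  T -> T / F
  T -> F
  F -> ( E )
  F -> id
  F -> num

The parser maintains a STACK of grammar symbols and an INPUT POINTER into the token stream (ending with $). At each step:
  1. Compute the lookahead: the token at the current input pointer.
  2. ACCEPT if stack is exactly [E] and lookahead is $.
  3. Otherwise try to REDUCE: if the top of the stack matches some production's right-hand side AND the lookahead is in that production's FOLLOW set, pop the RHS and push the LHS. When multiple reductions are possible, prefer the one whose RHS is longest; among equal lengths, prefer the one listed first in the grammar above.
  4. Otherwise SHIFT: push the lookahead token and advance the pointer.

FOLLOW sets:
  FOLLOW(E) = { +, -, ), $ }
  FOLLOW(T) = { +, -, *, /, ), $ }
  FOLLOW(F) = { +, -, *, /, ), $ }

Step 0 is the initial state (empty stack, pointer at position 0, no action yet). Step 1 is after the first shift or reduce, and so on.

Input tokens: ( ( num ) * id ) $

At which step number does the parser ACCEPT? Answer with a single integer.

Step 1: shift (. Stack=[(] ptr=1 lookahead=( remaining=[( num ) * id ) $]
Step 2: shift (. Stack=[( (] ptr=2 lookahead=num remaining=[num ) * id ) $]
Step 3: shift num. Stack=[( ( num] ptr=3 lookahead=) remaining=[) * id ) $]
Step 4: reduce F->num. Stack=[( ( F] ptr=3 lookahead=) remaining=[) * id ) $]
Step 5: reduce T->F. Stack=[( ( T] ptr=3 lookahead=) remaining=[) * id ) $]
Step 6: reduce E->T. Stack=[( ( E] ptr=3 lookahead=) remaining=[) * id ) $]
Step 7: shift ). Stack=[( ( E )] ptr=4 lookahead=* remaining=[* id ) $]
Step 8: reduce F->( E ). Stack=[( F] ptr=4 lookahead=* remaining=[* id ) $]
Step 9: reduce T->F. Stack=[( T] ptr=4 lookahead=* remaining=[* id ) $]
Step 10: shift *. Stack=[( T *] ptr=5 lookahead=id remaining=[id ) $]
Step 11: shift id. Stack=[( T * id] ptr=6 lookahead=) remaining=[) $]
Step 12: reduce F->id. Stack=[( T * F] ptr=6 lookahead=) remaining=[) $]
Step 13: reduce T->T * F. Stack=[( T] ptr=6 lookahead=) remaining=[) $]
Step 14: reduce E->T. Stack=[( E] ptr=6 lookahead=) remaining=[) $]
Step 15: shift ). Stack=[( E )] ptr=7 lookahead=$ remaining=[$]
Step 16: reduce F->( E ). Stack=[F] ptr=7 lookahead=$ remaining=[$]
Step 17: reduce T->F. Stack=[T] ptr=7 lookahead=$ remaining=[$]
Step 18: reduce E->T. Stack=[E] ptr=7 lookahead=$ remaining=[$]
Step 19: accept. Stack=[E] ptr=7 lookahead=$ remaining=[$]

Answer: 19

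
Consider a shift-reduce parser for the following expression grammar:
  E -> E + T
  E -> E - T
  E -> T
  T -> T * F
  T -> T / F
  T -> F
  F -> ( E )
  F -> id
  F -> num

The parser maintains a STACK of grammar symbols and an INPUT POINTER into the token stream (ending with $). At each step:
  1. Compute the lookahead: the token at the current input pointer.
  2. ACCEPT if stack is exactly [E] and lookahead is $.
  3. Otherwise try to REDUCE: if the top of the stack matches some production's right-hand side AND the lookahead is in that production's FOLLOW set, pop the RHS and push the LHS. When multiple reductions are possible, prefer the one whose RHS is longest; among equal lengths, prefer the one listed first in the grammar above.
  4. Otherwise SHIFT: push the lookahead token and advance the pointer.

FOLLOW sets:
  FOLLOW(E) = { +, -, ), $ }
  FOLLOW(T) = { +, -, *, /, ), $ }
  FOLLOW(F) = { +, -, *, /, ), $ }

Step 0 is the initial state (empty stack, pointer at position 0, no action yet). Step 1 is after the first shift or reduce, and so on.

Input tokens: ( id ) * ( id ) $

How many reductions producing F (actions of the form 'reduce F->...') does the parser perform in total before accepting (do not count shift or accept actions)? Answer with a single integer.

Step 1: shift (. Stack=[(] ptr=1 lookahead=id remaining=[id ) * ( id ) $]
Step 2: shift id. Stack=[( id] ptr=2 lookahead=) remaining=[) * ( id ) $]
Step 3: reduce F->id. Stack=[( F] ptr=2 lookahead=) remaining=[) * ( id ) $]
Step 4: reduce T->F. Stack=[( T] ptr=2 lookahead=) remaining=[) * ( id ) $]
Step 5: reduce E->T. Stack=[( E] ptr=2 lookahead=) remaining=[) * ( id ) $]
Step 6: shift ). Stack=[( E )] ptr=3 lookahead=* remaining=[* ( id ) $]
Step 7: reduce F->( E ). Stack=[F] ptr=3 lookahead=* remaining=[* ( id ) $]
Step 8: reduce T->F. Stack=[T] ptr=3 lookahead=* remaining=[* ( id ) $]
Step 9: shift *. Stack=[T *] ptr=4 lookahead=( remaining=[( id ) $]
Step 10: shift (. Stack=[T * (] ptr=5 lookahead=id remaining=[id ) $]
Step 11: shift id. Stack=[T * ( id] ptr=6 lookahead=) remaining=[) $]
Step 12: reduce F->id. Stack=[T * ( F] ptr=6 lookahead=) remaining=[) $]
Step 13: reduce T->F. Stack=[T * ( T] ptr=6 lookahead=) remaining=[) $]
Step 14: reduce E->T. Stack=[T * ( E] ptr=6 lookahead=) remaining=[) $]
Step 15: shift ). Stack=[T * ( E )] ptr=7 lookahead=$ remaining=[$]
Step 16: reduce F->( E ). Stack=[T * F] ptr=7 lookahead=$ remaining=[$]
Step 17: reduce T->T * F. Stack=[T] ptr=7 lookahead=$ remaining=[$]
Step 18: reduce E->T. Stack=[E] ptr=7 lookahead=$ remaining=[$]
Step 19: accept. Stack=[E] ptr=7 lookahead=$ remaining=[$]

Answer: 4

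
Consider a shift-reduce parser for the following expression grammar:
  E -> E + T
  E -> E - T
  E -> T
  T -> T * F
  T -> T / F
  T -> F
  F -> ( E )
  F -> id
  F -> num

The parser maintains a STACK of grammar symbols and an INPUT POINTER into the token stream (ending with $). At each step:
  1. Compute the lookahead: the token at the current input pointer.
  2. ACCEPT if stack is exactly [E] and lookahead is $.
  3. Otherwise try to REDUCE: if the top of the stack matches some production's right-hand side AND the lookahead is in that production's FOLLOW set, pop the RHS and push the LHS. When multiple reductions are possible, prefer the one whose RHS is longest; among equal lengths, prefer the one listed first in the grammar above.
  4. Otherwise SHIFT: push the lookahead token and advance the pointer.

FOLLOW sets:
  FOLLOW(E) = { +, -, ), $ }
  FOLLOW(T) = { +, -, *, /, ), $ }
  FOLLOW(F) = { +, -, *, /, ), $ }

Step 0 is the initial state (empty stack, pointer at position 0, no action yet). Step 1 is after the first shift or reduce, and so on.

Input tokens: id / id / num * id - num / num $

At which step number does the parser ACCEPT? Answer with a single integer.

Answer: 26

Derivation:
Step 1: shift id. Stack=[id] ptr=1 lookahead=/ remaining=[/ id / num * id - num / num $]
Step 2: reduce F->id. Stack=[F] ptr=1 lookahead=/ remaining=[/ id / num * id - num / num $]
Step 3: reduce T->F. Stack=[T] ptr=1 lookahead=/ remaining=[/ id / num * id - num / num $]
Step 4: shift /. Stack=[T /] ptr=2 lookahead=id remaining=[id / num * id - num / num $]
Step 5: shift id. Stack=[T / id] ptr=3 lookahead=/ remaining=[/ num * id - num / num $]
Step 6: reduce F->id. Stack=[T / F] ptr=3 lookahead=/ remaining=[/ num * id - num / num $]
Step 7: reduce T->T / F. Stack=[T] ptr=3 lookahead=/ remaining=[/ num * id - num / num $]
Step 8: shift /. Stack=[T /] ptr=4 lookahead=num remaining=[num * id - num / num $]
Step 9: shift num. Stack=[T / num] ptr=5 lookahead=* remaining=[* id - num / num $]
Step 10: reduce F->num. Stack=[T / F] ptr=5 lookahead=* remaining=[* id - num / num $]
Step 11: reduce T->T / F. Stack=[T] ptr=5 lookahead=* remaining=[* id - num / num $]
Step 12: shift *. Stack=[T *] ptr=6 lookahead=id remaining=[id - num / num $]
Step 13: shift id. Stack=[T * id] ptr=7 lookahead=- remaining=[- num / num $]
Step 14: reduce F->id. Stack=[T * F] ptr=7 lookahead=- remaining=[- num / num $]
Step 15: reduce T->T * F. Stack=[T] ptr=7 lookahead=- remaining=[- num / num $]
Step 16: reduce E->T. Stack=[E] ptr=7 lookahead=- remaining=[- num / num $]
Step 17: shift -. Stack=[E -] ptr=8 lookahead=num remaining=[num / num $]
Step 18: shift num. Stack=[E - num] ptr=9 lookahead=/ remaining=[/ num $]
Step 19: reduce F->num. Stack=[E - F] ptr=9 lookahead=/ remaining=[/ num $]
Step 20: reduce T->F. Stack=[E - T] ptr=9 lookahead=/ remaining=[/ num $]
Step 21: shift /. Stack=[E - T /] ptr=10 lookahead=num remaining=[num $]
Step 22: shift num. Stack=[E - T / num] ptr=11 lookahead=$ remaining=[$]
Step 23: reduce F->num. Stack=[E - T / F] ptr=11 lookahead=$ remaining=[$]
Step 24: reduce T->T / F. Stack=[E - T] ptr=11 lookahead=$ remaining=[$]
Step 25: reduce E->E - T. Stack=[E] ptr=11 lookahead=$ remaining=[$]
Step 26: accept. Stack=[E] ptr=11 lookahead=$ remaining=[$]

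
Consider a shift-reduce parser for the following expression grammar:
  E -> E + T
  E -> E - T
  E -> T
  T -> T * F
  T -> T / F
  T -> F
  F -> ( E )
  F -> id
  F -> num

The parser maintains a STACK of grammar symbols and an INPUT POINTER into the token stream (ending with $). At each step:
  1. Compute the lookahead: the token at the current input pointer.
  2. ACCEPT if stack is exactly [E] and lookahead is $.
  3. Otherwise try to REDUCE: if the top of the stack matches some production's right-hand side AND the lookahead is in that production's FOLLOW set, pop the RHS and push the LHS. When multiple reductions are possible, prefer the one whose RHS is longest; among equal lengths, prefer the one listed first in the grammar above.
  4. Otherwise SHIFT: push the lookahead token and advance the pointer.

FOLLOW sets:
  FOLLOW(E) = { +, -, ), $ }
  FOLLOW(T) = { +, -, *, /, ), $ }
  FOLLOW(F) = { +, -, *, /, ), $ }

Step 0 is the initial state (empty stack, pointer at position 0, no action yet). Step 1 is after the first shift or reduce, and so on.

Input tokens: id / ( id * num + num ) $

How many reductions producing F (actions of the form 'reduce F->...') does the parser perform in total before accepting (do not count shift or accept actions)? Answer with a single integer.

Answer: 5

Derivation:
Step 1: shift id. Stack=[id] ptr=1 lookahead=/ remaining=[/ ( id * num + num ) $]
Step 2: reduce F->id. Stack=[F] ptr=1 lookahead=/ remaining=[/ ( id * num + num ) $]
Step 3: reduce T->F. Stack=[T] ptr=1 lookahead=/ remaining=[/ ( id * num + num ) $]
Step 4: shift /. Stack=[T /] ptr=2 lookahead=( remaining=[( id * num + num ) $]
Step 5: shift (. Stack=[T / (] ptr=3 lookahead=id remaining=[id * num + num ) $]
Step 6: shift id. Stack=[T / ( id] ptr=4 lookahead=* remaining=[* num + num ) $]
Step 7: reduce F->id. Stack=[T / ( F] ptr=4 lookahead=* remaining=[* num + num ) $]
Step 8: reduce T->F. Stack=[T / ( T] ptr=4 lookahead=* remaining=[* num + num ) $]
Step 9: shift *. Stack=[T / ( T *] ptr=5 lookahead=num remaining=[num + num ) $]
Step 10: shift num. Stack=[T / ( T * num] ptr=6 lookahead=+ remaining=[+ num ) $]
Step 11: reduce F->num. Stack=[T / ( T * F] ptr=6 lookahead=+ remaining=[+ num ) $]
Step 12: reduce T->T * F. Stack=[T / ( T] ptr=6 lookahead=+ remaining=[+ num ) $]
Step 13: reduce E->T. Stack=[T / ( E] ptr=6 lookahead=+ remaining=[+ num ) $]
Step 14: shift +. Stack=[T / ( E +] ptr=7 lookahead=num remaining=[num ) $]
Step 15: shift num. Stack=[T / ( E + num] ptr=8 lookahead=) remaining=[) $]
Step 16: reduce F->num. Stack=[T / ( E + F] ptr=8 lookahead=) remaining=[) $]
Step 17: reduce T->F. Stack=[T / ( E + T] ptr=8 lookahead=) remaining=[) $]
Step 18: reduce E->E + T. Stack=[T / ( E] ptr=8 lookahead=) remaining=[) $]
Step 19: shift ). Stack=[T / ( E )] ptr=9 lookahead=$ remaining=[$]
Step 20: reduce F->( E ). Stack=[T / F] ptr=9 lookahead=$ remaining=[$]
Step 21: reduce T->T / F. Stack=[T] ptr=9 lookahead=$ remaining=[$]
Step 22: reduce E->T. Stack=[E] ptr=9 lookahead=$ remaining=[$]
Step 23: accept. Stack=[E] ptr=9 lookahead=$ remaining=[$]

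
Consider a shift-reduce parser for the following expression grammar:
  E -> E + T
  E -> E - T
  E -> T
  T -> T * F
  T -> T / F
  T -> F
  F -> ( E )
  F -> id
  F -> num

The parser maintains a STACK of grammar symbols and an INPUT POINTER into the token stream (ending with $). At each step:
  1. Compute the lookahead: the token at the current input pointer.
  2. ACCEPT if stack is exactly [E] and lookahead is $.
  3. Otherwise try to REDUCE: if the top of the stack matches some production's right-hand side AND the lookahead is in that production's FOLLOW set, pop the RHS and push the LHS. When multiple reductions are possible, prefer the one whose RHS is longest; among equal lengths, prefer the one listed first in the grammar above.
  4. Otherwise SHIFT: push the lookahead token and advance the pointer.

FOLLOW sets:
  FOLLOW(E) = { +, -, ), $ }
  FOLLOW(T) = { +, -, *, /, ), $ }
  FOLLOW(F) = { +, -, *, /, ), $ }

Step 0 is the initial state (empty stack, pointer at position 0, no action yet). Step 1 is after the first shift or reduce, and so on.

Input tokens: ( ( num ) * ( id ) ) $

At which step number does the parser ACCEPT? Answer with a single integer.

Answer: 24

Derivation:
Step 1: shift (. Stack=[(] ptr=1 lookahead=( remaining=[( num ) * ( id ) ) $]
Step 2: shift (. Stack=[( (] ptr=2 lookahead=num remaining=[num ) * ( id ) ) $]
Step 3: shift num. Stack=[( ( num] ptr=3 lookahead=) remaining=[) * ( id ) ) $]
Step 4: reduce F->num. Stack=[( ( F] ptr=3 lookahead=) remaining=[) * ( id ) ) $]
Step 5: reduce T->F. Stack=[( ( T] ptr=3 lookahead=) remaining=[) * ( id ) ) $]
Step 6: reduce E->T. Stack=[( ( E] ptr=3 lookahead=) remaining=[) * ( id ) ) $]
Step 7: shift ). Stack=[( ( E )] ptr=4 lookahead=* remaining=[* ( id ) ) $]
Step 8: reduce F->( E ). Stack=[( F] ptr=4 lookahead=* remaining=[* ( id ) ) $]
Step 9: reduce T->F. Stack=[( T] ptr=4 lookahead=* remaining=[* ( id ) ) $]
Step 10: shift *. Stack=[( T *] ptr=5 lookahead=( remaining=[( id ) ) $]
Step 11: shift (. Stack=[( T * (] ptr=6 lookahead=id remaining=[id ) ) $]
Step 12: shift id. Stack=[( T * ( id] ptr=7 lookahead=) remaining=[) ) $]
Step 13: reduce F->id. Stack=[( T * ( F] ptr=7 lookahead=) remaining=[) ) $]
Step 14: reduce T->F. Stack=[( T * ( T] ptr=7 lookahead=) remaining=[) ) $]
Step 15: reduce E->T. Stack=[( T * ( E] ptr=7 lookahead=) remaining=[) ) $]
Step 16: shift ). Stack=[( T * ( E )] ptr=8 lookahead=) remaining=[) $]
Step 17: reduce F->( E ). Stack=[( T * F] ptr=8 lookahead=) remaining=[) $]
Step 18: reduce T->T * F. Stack=[( T] ptr=8 lookahead=) remaining=[) $]
Step 19: reduce E->T. Stack=[( E] ptr=8 lookahead=) remaining=[) $]
Step 20: shift ). Stack=[( E )] ptr=9 lookahead=$ remaining=[$]
Step 21: reduce F->( E ). Stack=[F] ptr=9 lookahead=$ remaining=[$]
Step 22: reduce T->F. Stack=[T] ptr=9 lookahead=$ remaining=[$]
Step 23: reduce E->T. Stack=[E] ptr=9 lookahead=$ remaining=[$]
Step 24: accept. Stack=[E] ptr=9 lookahead=$ remaining=[$]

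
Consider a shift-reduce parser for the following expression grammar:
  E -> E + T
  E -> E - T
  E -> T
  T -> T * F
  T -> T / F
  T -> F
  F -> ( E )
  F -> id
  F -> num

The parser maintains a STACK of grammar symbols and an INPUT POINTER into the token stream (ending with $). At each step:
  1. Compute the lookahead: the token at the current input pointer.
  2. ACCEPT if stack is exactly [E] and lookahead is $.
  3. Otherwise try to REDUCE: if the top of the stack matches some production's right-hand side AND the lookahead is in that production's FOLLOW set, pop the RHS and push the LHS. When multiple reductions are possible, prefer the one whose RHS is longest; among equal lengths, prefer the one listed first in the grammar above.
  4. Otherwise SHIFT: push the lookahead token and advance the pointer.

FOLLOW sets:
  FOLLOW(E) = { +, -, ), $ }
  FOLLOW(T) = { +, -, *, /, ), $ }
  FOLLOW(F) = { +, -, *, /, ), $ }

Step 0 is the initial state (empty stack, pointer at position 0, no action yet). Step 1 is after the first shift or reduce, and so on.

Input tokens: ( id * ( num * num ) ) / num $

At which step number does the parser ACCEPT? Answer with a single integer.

Step 1: shift (. Stack=[(] ptr=1 lookahead=id remaining=[id * ( num * num ) ) / num $]
Step 2: shift id. Stack=[( id] ptr=2 lookahead=* remaining=[* ( num * num ) ) / num $]
Step 3: reduce F->id. Stack=[( F] ptr=2 lookahead=* remaining=[* ( num * num ) ) / num $]
Step 4: reduce T->F. Stack=[( T] ptr=2 lookahead=* remaining=[* ( num * num ) ) / num $]
Step 5: shift *. Stack=[( T *] ptr=3 lookahead=( remaining=[( num * num ) ) / num $]
Step 6: shift (. Stack=[( T * (] ptr=4 lookahead=num remaining=[num * num ) ) / num $]
Step 7: shift num. Stack=[( T * ( num] ptr=5 lookahead=* remaining=[* num ) ) / num $]
Step 8: reduce F->num. Stack=[( T * ( F] ptr=5 lookahead=* remaining=[* num ) ) / num $]
Step 9: reduce T->F. Stack=[( T * ( T] ptr=5 lookahead=* remaining=[* num ) ) / num $]
Step 10: shift *. Stack=[( T * ( T *] ptr=6 lookahead=num remaining=[num ) ) / num $]
Step 11: shift num. Stack=[( T * ( T * num] ptr=7 lookahead=) remaining=[) ) / num $]
Step 12: reduce F->num. Stack=[( T * ( T * F] ptr=7 lookahead=) remaining=[) ) / num $]
Step 13: reduce T->T * F. Stack=[( T * ( T] ptr=7 lookahead=) remaining=[) ) / num $]
Step 14: reduce E->T. Stack=[( T * ( E] ptr=7 lookahead=) remaining=[) ) / num $]
Step 15: shift ). Stack=[( T * ( E )] ptr=8 lookahead=) remaining=[) / num $]
Step 16: reduce F->( E ). Stack=[( T * F] ptr=8 lookahead=) remaining=[) / num $]
Step 17: reduce T->T * F. Stack=[( T] ptr=8 lookahead=) remaining=[) / num $]
Step 18: reduce E->T. Stack=[( E] ptr=8 lookahead=) remaining=[) / num $]
Step 19: shift ). Stack=[( E )] ptr=9 lookahead=/ remaining=[/ num $]
Step 20: reduce F->( E ). Stack=[F] ptr=9 lookahead=/ remaining=[/ num $]
Step 21: reduce T->F. Stack=[T] ptr=9 lookahead=/ remaining=[/ num $]
Step 22: shift /. Stack=[T /] ptr=10 lookahead=num remaining=[num $]
Step 23: shift num. Stack=[T / num] ptr=11 lookahead=$ remaining=[$]
Step 24: reduce F->num. Stack=[T / F] ptr=11 lookahead=$ remaining=[$]
Step 25: reduce T->T / F. Stack=[T] ptr=11 lookahead=$ remaining=[$]
Step 26: reduce E->T. Stack=[E] ptr=11 lookahead=$ remaining=[$]
Step 27: accept. Stack=[E] ptr=11 lookahead=$ remaining=[$]

Answer: 27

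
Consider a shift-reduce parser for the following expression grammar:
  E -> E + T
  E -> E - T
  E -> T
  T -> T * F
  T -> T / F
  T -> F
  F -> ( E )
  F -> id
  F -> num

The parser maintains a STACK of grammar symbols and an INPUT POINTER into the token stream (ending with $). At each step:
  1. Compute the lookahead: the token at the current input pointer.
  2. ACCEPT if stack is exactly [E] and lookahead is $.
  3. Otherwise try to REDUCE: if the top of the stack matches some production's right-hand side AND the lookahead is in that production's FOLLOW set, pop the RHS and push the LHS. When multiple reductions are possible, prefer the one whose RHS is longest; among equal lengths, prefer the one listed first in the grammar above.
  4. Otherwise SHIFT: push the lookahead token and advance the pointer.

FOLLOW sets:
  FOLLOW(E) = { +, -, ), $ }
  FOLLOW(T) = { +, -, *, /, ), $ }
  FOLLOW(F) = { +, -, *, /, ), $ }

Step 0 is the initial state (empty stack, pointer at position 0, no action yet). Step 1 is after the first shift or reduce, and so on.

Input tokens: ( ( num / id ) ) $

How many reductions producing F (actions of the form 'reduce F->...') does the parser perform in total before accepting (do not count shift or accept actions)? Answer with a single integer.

Answer: 4

Derivation:
Step 1: shift (. Stack=[(] ptr=1 lookahead=( remaining=[( num / id ) ) $]
Step 2: shift (. Stack=[( (] ptr=2 lookahead=num remaining=[num / id ) ) $]
Step 3: shift num. Stack=[( ( num] ptr=3 lookahead=/ remaining=[/ id ) ) $]
Step 4: reduce F->num. Stack=[( ( F] ptr=3 lookahead=/ remaining=[/ id ) ) $]
Step 5: reduce T->F. Stack=[( ( T] ptr=3 lookahead=/ remaining=[/ id ) ) $]
Step 6: shift /. Stack=[( ( T /] ptr=4 lookahead=id remaining=[id ) ) $]
Step 7: shift id. Stack=[( ( T / id] ptr=5 lookahead=) remaining=[) ) $]
Step 8: reduce F->id. Stack=[( ( T / F] ptr=5 lookahead=) remaining=[) ) $]
Step 9: reduce T->T / F. Stack=[( ( T] ptr=5 lookahead=) remaining=[) ) $]
Step 10: reduce E->T. Stack=[( ( E] ptr=5 lookahead=) remaining=[) ) $]
Step 11: shift ). Stack=[( ( E )] ptr=6 lookahead=) remaining=[) $]
Step 12: reduce F->( E ). Stack=[( F] ptr=6 lookahead=) remaining=[) $]
Step 13: reduce T->F. Stack=[( T] ptr=6 lookahead=) remaining=[) $]
Step 14: reduce E->T. Stack=[( E] ptr=6 lookahead=) remaining=[) $]
Step 15: shift ). Stack=[( E )] ptr=7 lookahead=$ remaining=[$]
Step 16: reduce F->( E ). Stack=[F] ptr=7 lookahead=$ remaining=[$]
Step 17: reduce T->F. Stack=[T] ptr=7 lookahead=$ remaining=[$]
Step 18: reduce E->T. Stack=[E] ptr=7 lookahead=$ remaining=[$]
Step 19: accept. Stack=[E] ptr=7 lookahead=$ remaining=[$]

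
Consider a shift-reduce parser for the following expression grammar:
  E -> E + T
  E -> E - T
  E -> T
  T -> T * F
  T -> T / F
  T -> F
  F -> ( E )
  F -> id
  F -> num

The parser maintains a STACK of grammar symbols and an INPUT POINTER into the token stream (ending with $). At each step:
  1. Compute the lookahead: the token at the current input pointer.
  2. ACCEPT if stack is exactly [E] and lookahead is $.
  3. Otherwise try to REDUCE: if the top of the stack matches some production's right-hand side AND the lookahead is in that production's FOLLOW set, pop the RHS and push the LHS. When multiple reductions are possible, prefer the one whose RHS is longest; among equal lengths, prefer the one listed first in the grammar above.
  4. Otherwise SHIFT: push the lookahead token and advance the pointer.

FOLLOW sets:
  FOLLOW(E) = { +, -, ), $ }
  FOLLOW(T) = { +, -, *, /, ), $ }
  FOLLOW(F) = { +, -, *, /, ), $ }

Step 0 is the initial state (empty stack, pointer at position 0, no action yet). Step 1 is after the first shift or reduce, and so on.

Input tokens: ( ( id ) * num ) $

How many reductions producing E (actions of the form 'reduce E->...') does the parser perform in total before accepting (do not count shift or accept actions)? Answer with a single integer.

Step 1: shift (. Stack=[(] ptr=1 lookahead=( remaining=[( id ) * num ) $]
Step 2: shift (. Stack=[( (] ptr=2 lookahead=id remaining=[id ) * num ) $]
Step 3: shift id. Stack=[( ( id] ptr=3 lookahead=) remaining=[) * num ) $]
Step 4: reduce F->id. Stack=[( ( F] ptr=3 lookahead=) remaining=[) * num ) $]
Step 5: reduce T->F. Stack=[( ( T] ptr=3 lookahead=) remaining=[) * num ) $]
Step 6: reduce E->T. Stack=[( ( E] ptr=3 lookahead=) remaining=[) * num ) $]
Step 7: shift ). Stack=[( ( E )] ptr=4 lookahead=* remaining=[* num ) $]
Step 8: reduce F->( E ). Stack=[( F] ptr=4 lookahead=* remaining=[* num ) $]
Step 9: reduce T->F. Stack=[( T] ptr=4 lookahead=* remaining=[* num ) $]
Step 10: shift *. Stack=[( T *] ptr=5 lookahead=num remaining=[num ) $]
Step 11: shift num. Stack=[( T * num] ptr=6 lookahead=) remaining=[) $]
Step 12: reduce F->num. Stack=[( T * F] ptr=6 lookahead=) remaining=[) $]
Step 13: reduce T->T * F. Stack=[( T] ptr=6 lookahead=) remaining=[) $]
Step 14: reduce E->T. Stack=[( E] ptr=6 lookahead=) remaining=[) $]
Step 15: shift ). Stack=[( E )] ptr=7 lookahead=$ remaining=[$]
Step 16: reduce F->( E ). Stack=[F] ptr=7 lookahead=$ remaining=[$]
Step 17: reduce T->F. Stack=[T] ptr=7 lookahead=$ remaining=[$]
Step 18: reduce E->T. Stack=[E] ptr=7 lookahead=$ remaining=[$]
Step 19: accept. Stack=[E] ptr=7 lookahead=$ remaining=[$]

Answer: 3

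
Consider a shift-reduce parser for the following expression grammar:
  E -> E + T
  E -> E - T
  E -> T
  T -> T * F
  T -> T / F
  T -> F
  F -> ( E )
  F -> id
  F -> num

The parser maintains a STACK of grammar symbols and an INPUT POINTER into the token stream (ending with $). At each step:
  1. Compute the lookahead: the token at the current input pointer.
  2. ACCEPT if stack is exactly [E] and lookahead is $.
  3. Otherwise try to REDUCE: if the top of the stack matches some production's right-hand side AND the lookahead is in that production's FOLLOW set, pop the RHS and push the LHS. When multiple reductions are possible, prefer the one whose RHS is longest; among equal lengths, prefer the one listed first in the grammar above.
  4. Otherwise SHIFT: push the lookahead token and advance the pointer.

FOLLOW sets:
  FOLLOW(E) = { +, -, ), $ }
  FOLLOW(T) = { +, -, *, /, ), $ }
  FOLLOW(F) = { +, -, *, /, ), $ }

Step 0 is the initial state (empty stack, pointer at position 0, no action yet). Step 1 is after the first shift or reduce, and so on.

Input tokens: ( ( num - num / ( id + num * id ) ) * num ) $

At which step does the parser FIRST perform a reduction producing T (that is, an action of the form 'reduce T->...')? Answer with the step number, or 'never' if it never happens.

Answer: 5

Derivation:
Step 1: shift (. Stack=[(] ptr=1 lookahead=( remaining=[( num - num / ( id + num * id ) ) * num ) $]
Step 2: shift (. Stack=[( (] ptr=2 lookahead=num remaining=[num - num / ( id + num * id ) ) * num ) $]
Step 3: shift num. Stack=[( ( num] ptr=3 lookahead=- remaining=[- num / ( id + num * id ) ) * num ) $]
Step 4: reduce F->num. Stack=[( ( F] ptr=3 lookahead=- remaining=[- num / ( id + num * id ) ) * num ) $]
Step 5: reduce T->F. Stack=[( ( T] ptr=3 lookahead=- remaining=[- num / ( id + num * id ) ) * num ) $]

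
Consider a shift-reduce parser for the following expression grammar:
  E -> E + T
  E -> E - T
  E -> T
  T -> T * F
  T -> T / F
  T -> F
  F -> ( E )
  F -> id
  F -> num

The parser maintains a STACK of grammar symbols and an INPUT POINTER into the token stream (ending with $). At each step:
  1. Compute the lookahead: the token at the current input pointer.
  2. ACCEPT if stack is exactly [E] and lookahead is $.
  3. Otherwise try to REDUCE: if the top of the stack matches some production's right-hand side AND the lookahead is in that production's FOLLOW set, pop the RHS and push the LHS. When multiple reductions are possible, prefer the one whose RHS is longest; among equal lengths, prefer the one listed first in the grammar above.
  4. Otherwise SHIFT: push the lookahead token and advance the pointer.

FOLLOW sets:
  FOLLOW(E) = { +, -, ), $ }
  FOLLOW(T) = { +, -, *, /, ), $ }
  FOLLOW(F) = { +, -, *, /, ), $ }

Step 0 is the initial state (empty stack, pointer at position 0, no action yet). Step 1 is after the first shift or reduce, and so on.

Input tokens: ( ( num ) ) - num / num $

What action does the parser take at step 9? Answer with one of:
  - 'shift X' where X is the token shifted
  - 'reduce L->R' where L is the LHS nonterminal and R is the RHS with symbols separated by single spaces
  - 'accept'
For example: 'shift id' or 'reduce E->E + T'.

Answer: reduce T->F

Derivation:
Step 1: shift (. Stack=[(] ptr=1 lookahead=( remaining=[( num ) ) - num / num $]
Step 2: shift (. Stack=[( (] ptr=2 lookahead=num remaining=[num ) ) - num / num $]
Step 3: shift num. Stack=[( ( num] ptr=3 lookahead=) remaining=[) ) - num / num $]
Step 4: reduce F->num. Stack=[( ( F] ptr=3 lookahead=) remaining=[) ) - num / num $]
Step 5: reduce T->F. Stack=[( ( T] ptr=3 lookahead=) remaining=[) ) - num / num $]
Step 6: reduce E->T. Stack=[( ( E] ptr=3 lookahead=) remaining=[) ) - num / num $]
Step 7: shift ). Stack=[( ( E )] ptr=4 lookahead=) remaining=[) - num / num $]
Step 8: reduce F->( E ). Stack=[( F] ptr=4 lookahead=) remaining=[) - num / num $]
Step 9: reduce T->F. Stack=[( T] ptr=4 lookahead=) remaining=[) - num / num $]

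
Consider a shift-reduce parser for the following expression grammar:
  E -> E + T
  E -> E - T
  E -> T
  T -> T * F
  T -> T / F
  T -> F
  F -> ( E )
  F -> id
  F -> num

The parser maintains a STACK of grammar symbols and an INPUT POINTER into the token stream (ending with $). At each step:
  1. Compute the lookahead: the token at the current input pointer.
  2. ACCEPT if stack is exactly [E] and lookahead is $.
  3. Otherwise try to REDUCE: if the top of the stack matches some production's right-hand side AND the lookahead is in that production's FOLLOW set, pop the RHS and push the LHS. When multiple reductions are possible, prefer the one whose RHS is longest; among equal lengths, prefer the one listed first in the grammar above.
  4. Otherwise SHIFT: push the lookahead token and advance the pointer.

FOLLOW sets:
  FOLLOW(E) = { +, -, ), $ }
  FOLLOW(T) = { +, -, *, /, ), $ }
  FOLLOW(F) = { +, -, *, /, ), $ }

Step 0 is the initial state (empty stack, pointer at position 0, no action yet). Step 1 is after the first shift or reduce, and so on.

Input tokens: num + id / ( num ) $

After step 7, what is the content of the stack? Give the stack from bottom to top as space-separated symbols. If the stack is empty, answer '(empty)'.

Answer: E + F

Derivation:
Step 1: shift num. Stack=[num] ptr=1 lookahead=+ remaining=[+ id / ( num ) $]
Step 2: reduce F->num. Stack=[F] ptr=1 lookahead=+ remaining=[+ id / ( num ) $]
Step 3: reduce T->F. Stack=[T] ptr=1 lookahead=+ remaining=[+ id / ( num ) $]
Step 4: reduce E->T. Stack=[E] ptr=1 lookahead=+ remaining=[+ id / ( num ) $]
Step 5: shift +. Stack=[E +] ptr=2 lookahead=id remaining=[id / ( num ) $]
Step 6: shift id. Stack=[E + id] ptr=3 lookahead=/ remaining=[/ ( num ) $]
Step 7: reduce F->id. Stack=[E + F] ptr=3 lookahead=/ remaining=[/ ( num ) $]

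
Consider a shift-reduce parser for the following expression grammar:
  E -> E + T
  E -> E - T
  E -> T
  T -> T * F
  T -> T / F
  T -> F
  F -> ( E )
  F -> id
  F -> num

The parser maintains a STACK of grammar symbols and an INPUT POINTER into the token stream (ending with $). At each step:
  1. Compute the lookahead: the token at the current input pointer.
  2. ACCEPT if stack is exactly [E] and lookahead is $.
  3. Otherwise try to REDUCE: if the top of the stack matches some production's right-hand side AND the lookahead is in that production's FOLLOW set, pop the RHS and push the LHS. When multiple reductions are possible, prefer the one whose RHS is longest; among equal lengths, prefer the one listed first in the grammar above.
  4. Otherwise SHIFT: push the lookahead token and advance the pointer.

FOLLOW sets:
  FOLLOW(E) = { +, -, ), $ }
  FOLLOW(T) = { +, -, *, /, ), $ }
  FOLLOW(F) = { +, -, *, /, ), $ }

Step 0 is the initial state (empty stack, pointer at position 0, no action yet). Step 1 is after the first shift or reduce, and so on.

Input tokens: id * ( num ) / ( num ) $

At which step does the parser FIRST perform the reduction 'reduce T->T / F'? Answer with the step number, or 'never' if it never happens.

Step 1: shift id. Stack=[id] ptr=1 lookahead=* remaining=[* ( num ) / ( num ) $]
Step 2: reduce F->id. Stack=[F] ptr=1 lookahead=* remaining=[* ( num ) / ( num ) $]
Step 3: reduce T->F. Stack=[T] ptr=1 lookahead=* remaining=[* ( num ) / ( num ) $]
Step 4: shift *. Stack=[T *] ptr=2 lookahead=( remaining=[( num ) / ( num ) $]
Step 5: shift (. Stack=[T * (] ptr=3 lookahead=num remaining=[num ) / ( num ) $]
Step 6: shift num. Stack=[T * ( num] ptr=4 lookahead=) remaining=[) / ( num ) $]
Step 7: reduce F->num. Stack=[T * ( F] ptr=4 lookahead=) remaining=[) / ( num ) $]
Step 8: reduce T->F. Stack=[T * ( T] ptr=4 lookahead=) remaining=[) / ( num ) $]
Step 9: reduce E->T. Stack=[T * ( E] ptr=4 lookahead=) remaining=[) / ( num ) $]
Step 10: shift ). Stack=[T * ( E )] ptr=5 lookahead=/ remaining=[/ ( num ) $]
Step 11: reduce F->( E ). Stack=[T * F] ptr=5 lookahead=/ remaining=[/ ( num ) $]
Step 12: reduce T->T * F. Stack=[T] ptr=5 lookahead=/ remaining=[/ ( num ) $]
Step 13: shift /. Stack=[T /] ptr=6 lookahead=( remaining=[( num ) $]
Step 14: shift (. Stack=[T / (] ptr=7 lookahead=num remaining=[num ) $]
Step 15: shift num. Stack=[T / ( num] ptr=8 lookahead=) remaining=[) $]
Step 16: reduce F->num. Stack=[T / ( F] ptr=8 lookahead=) remaining=[) $]
Step 17: reduce T->F. Stack=[T / ( T] ptr=8 lookahead=) remaining=[) $]
Step 18: reduce E->T. Stack=[T / ( E] ptr=8 lookahead=) remaining=[) $]
Step 19: shift ). Stack=[T / ( E )] ptr=9 lookahead=$ remaining=[$]
Step 20: reduce F->( E ). Stack=[T / F] ptr=9 lookahead=$ remaining=[$]
Step 21: reduce T->T / F. Stack=[T] ptr=9 lookahead=$ remaining=[$]

Answer: 21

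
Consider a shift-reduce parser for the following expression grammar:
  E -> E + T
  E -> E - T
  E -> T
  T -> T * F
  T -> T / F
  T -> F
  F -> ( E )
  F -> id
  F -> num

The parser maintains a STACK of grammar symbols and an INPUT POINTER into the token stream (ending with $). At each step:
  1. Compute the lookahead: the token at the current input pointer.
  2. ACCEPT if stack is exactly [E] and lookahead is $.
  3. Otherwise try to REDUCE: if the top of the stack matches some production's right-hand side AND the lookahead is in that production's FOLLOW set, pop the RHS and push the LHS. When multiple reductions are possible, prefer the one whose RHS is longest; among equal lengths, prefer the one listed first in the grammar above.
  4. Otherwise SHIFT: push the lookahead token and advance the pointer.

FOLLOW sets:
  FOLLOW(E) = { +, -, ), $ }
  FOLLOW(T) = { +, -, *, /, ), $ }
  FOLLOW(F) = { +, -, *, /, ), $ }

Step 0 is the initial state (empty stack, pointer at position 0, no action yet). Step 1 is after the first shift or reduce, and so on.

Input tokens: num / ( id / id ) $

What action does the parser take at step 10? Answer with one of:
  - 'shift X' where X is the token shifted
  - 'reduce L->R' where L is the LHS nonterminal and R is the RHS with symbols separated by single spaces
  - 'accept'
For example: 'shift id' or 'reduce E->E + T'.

Step 1: shift num. Stack=[num] ptr=1 lookahead=/ remaining=[/ ( id / id ) $]
Step 2: reduce F->num. Stack=[F] ptr=1 lookahead=/ remaining=[/ ( id / id ) $]
Step 3: reduce T->F. Stack=[T] ptr=1 lookahead=/ remaining=[/ ( id / id ) $]
Step 4: shift /. Stack=[T /] ptr=2 lookahead=( remaining=[( id / id ) $]
Step 5: shift (. Stack=[T / (] ptr=3 lookahead=id remaining=[id / id ) $]
Step 6: shift id. Stack=[T / ( id] ptr=4 lookahead=/ remaining=[/ id ) $]
Step 7: reduce F->id. Stack=[T / ( F] ptr=4 lookahead=/ remaining=[/ id ) $]
Step 8: reduce T->F. Stack=[T / ( T] ptr=4 lookahead=/ remaining=[/ id ) $]
Step 9: shift /. Stack=[T / ( T /] ptr=5 lookahead=id remaining=[id ) $]
Step 10: shift id. Stack=[T / ( T / id] ptr=6 lookahead=) remaining=[) $]

Answer: shift id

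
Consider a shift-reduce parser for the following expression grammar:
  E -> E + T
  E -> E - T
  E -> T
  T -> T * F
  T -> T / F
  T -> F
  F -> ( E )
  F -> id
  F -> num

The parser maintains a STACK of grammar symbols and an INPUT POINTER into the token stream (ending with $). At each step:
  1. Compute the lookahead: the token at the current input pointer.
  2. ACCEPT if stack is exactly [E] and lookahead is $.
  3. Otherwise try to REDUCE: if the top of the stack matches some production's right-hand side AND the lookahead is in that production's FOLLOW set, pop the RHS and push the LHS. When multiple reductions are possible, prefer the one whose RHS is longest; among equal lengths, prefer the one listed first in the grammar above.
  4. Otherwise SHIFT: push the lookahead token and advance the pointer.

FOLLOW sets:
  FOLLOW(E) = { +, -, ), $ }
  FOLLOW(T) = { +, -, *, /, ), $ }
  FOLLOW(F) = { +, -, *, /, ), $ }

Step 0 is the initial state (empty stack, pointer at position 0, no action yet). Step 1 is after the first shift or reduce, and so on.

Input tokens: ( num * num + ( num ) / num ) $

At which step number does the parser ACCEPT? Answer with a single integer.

Answer: 28

Derivation:
Step 1: shift (. Stack=[(] ptr=1 lookahead=num remaining=[num * num + ( num ) / num ) $]
Step 2: shift num. Stack=[( num] ptr=2 lookahead=* remaining=[* num + ( num ) / num ) $]
Step 3: reduce F->num. Stack=[( F] ptr=2 lookahead=* remaining=[* num + ( num ) / num ) $]
Step 4: reduce T->F. Stack=[( T] ptr=2 lookahead=* remaining=[* num + ( num ) / num ) $]
Step 5: shift *. Stack=[( T *] ptr=3 lookahead=num remaining=[num + ( num ) / num ) $]
Step 6: shift num. Stack=[( T * num] ptr=4 lookahead=+ remaining=[+ ( num ) / num ) $]
Step 7: reduce F->num. Stack=[( T * F] ptr=4 lookahead=+ remaining=[+ ( num ) / num ) $]
Step 8: reduce T->T * F. Stack=[( T] ptr=4 lookahead=+ remaining=[+ ( num ) / num ) $]
Step 9: reduce E->T. Stack=[( E] ptr=4 lookahead=+ remaining=[+ ( num ) / num ) $]
Step 10: shift +. Stack=[( E +] ptr=5 lookahead=( remaining=[( num ) / num ) $]
Step 11: shift (. Stack=[( E + (] ptr=6 lookahead=num remaining=[num ) / num ) $]
Step 12: shift num. Stack=[( E + ( num] ptr=7 lookahead=) remaining=[) / num ) $]
Step 13: reduce F->num. Stack=[( E + ( F] ptr=7 lookahead=) remaining=[) / num ) $]
Step 14: reduce T->F. Stack=[( E + ( T] ptr=7 lookahead=) remaining=[) / num ) $]
Step 15: reduce E->T. Stack=[( E + ( E] ptr=7 lookahead=) remaining=[) / num ) $]
Step 16: shift ). Stack=[( E + ( E )] ptr=8 lookahead=/ remaining=[/ num ) $]
Step 17: reduce F->( E ). Stack=[( E + F] ptr=8 lookahead=/ remaining=[/ num ) $]
Step 18: reduce T->F. Stack=[( E + T] ptr=8 lookahead=/ remaining=[/ num ) $]
Step 19: shift /. Stack=[( E + T /] ptr=9 lookahead=num remaining=[num ) $]
Step 20: shift num. Stack=[( E + T / num] ptr=10 lookahead=) remaining=[) $]
Step 21: reduce F->num. Stack=[( E + T / F] ptr=10 lookahead=) remaining=[) $]
Step 22: reduce T->T / F. Stack=[( E + T] ptr=10 lookahead=) remaining=[) $]
Step 23: reduce E->E + T. Stack=[( E] ptr=10 lookahead=) remaining=[) $]
Step 24: shift ). Stack=[( E )] ptr=11 lookahead=$ remaining=[$]
Step 25: reduce F->( E ). Stack=[F] ptr=11 lookahead=$ remaining=[$]
Step 26: reduce T->F. Stack=[T] ptr=11 lookahead=$ remaining=[$]
Step 27: reduce E->T. Stack=[E] ptr=11 lookahead=$ remaining=[$]
Step 28: accept. Stack=[E] ptr=11 lookahead=$ remaining=[$]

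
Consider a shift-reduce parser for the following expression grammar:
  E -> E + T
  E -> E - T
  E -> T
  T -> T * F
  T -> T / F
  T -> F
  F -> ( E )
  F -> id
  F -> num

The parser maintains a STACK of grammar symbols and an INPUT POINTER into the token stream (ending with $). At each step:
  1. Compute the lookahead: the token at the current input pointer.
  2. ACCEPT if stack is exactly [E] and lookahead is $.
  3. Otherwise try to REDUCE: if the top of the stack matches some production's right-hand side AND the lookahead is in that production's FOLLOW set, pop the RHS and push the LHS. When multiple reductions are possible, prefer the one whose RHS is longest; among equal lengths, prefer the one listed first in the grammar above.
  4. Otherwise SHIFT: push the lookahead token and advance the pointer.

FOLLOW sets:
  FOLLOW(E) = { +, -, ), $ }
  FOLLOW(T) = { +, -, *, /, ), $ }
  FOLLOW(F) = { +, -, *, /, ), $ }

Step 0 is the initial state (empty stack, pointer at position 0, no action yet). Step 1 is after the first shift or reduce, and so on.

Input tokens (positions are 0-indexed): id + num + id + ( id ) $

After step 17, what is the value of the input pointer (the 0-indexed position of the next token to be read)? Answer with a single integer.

Step 1: shift id. Stack=[id] ptr=1 lookahead=+ remaining=[+ num + id + ( id ) $]
Step 2: reduce F->id. Stack=[F] ptr=1 lookahead=+ remaining=[+ num + id + ( id ) $]
Step 3: reduce T->F. Stack=[T] ptr=1 lookahead=+ remaining=[+ num + id + ( id ) $]
Step 4: reduce E->T. Stack=[E] ptr=1 lookahead=+ remaining=[+ num + id + ( id ) $]
Step 5: shift +. Stack=[E +] ptr=2 lookahead=num remaining=[num + id + ( id ) $]
Step 6: shift num. Stack=[E + num] ptr=3 lookahead=+ remaining=[+ id + ( id ) $]
Step 7: reduce F->num. Stack=[E + F] ptr=3 lookahead=+ remaining=[+ id + ( id ) $]
Step 8: reduce T->F. Stack=[E + T] ptr=3 lookahead=+ remaining=[+ id + ( id ) $]
Step 9: reduce E->E + T. Stack=[E] ptr=3 lookahead=+ remaining=[+ id + ( id ) $]
Step 10: shift +. Stack=[E +] ptr=4 lookahead=id remaining=[id + ( id ) $]
Step 11: shift id. Stack=[E + id] ptr=5 lookahead=+ remaining=[+ ( id ) $]
Step 12: reduce F->id. Stack=[E + F] ptr=5 lookahead=+ remaining=[+ ( id ) $]
Step 13: reduce T->F. Stack=[E + T] ptr=5 lookahead=+ remaining=[+ ( id ) $]
Step 14: reduce E->E + T. Stack=[E] ptr=5 lookahead=+ remaining=[+ ( id ) $]
Step 15: shift +. Stack=[E +] ptr=6 lookahead=( remaining=[( id ) $]
Step 16: shift (. Stack=[E + (] ptr=7 lookahead=id remaining=[id ) $]
Step 17: shift id. Stack=[E + ( id] ptr=8 lookahead=) remaining=[) $]

Answer: 8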